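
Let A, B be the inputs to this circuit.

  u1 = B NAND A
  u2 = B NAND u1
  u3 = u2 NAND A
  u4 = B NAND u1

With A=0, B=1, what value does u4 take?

0

u1 = 1 NAND 0 = 1
u4 = 1 NAND 1 = 0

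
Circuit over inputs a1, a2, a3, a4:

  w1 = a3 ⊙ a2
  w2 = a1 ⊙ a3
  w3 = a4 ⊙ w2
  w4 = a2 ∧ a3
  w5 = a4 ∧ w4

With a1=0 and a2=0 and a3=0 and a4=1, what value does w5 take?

w4 = 0 ∧ 0 = 0
w5 = 1 ∧ 0 = 0

0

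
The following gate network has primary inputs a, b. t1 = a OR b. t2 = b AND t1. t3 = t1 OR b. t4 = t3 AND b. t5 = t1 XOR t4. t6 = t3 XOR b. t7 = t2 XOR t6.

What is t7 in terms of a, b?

(b AND (a OR b)) XOR (((a OR b) OR b) XOR b)

t1 = a OR b
t2 = b AND t1 = b AND (a OR b)
t3 = t1 OR b = (a OR b) OR b
t6 = t3 XOR b = ((a OR b) OR b) XOR b
t7 = t2 XOR t6 = (b AND (a OR b)) XOR (((a OR b) OR b) XOR b)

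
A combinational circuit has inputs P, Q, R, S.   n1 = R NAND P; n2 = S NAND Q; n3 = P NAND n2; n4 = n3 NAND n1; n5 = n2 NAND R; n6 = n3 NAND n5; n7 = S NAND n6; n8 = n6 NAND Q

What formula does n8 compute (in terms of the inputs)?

n2 = S NAND Q
n3 = P NAND n2 = P NAND (S NAND Q)
n5 = n2 NAND R = (S NAND Q) NAND R
n6 = n3 NAND n5 = (P NAND (S NAND Q)) NAND ((S NAND Q) NAND R)
n8 = n6 NAND Q = ((P NAND (S NAND Q)) NAND ((S NAND Q) NAND R)) NAND Q

((P NAND (S NAND Q)) NAND ((S NAND Q) NAND R)) NAND Q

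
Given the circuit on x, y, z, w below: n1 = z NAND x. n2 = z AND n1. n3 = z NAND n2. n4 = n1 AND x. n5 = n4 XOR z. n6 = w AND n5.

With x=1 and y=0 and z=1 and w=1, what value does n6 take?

n1 = 1 NAND 1 = 0
n4 = 0 AND 1 = 0
n5 = 0 XOR 1 = 1
n6 = 1 AND 1 = 1

1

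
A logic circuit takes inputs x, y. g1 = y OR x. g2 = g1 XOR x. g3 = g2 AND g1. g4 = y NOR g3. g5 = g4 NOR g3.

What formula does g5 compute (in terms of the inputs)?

(y NOR (((y OR x) XOR x) AND (y OR x))) NOR (((y OR x) XOR x) AND (y OR x))

g1 = y OR x
g2 = g1 XOR x = (y OR x) XOR x
g3 = g2 AND g1 = ((y OR x) XOR x) AND (y OR x)
g4 = y NOR g3 = y NOR (((y OR x) XOR x) AND (y OR x))
g5 = g4 NOR g3 = (y NOR (((y OR x) XOR x) AND (y OR x))) NOR (((y OR x) XOR x) AND (y OR x))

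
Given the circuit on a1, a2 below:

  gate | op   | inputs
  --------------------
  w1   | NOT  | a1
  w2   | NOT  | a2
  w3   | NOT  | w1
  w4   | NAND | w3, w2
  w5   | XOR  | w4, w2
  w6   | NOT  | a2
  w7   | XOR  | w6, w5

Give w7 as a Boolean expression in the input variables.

w1 = NOT a1
w2 = NOT a2
w3 = NOT w1 = NOT NOT a1
w4 = w3 NAND w2 = NOT NOT a1 NAND NOT a2
w5 = w4 XOR w2 = (NOT NOT a1 NAND NOT a2) XOR NOT a2
w6 = NOT a2
w7 = w6 XOR w5 = NOT a2 XOR ((NOT NOT a1 NAND NOT a2) XOR NOT a2)

NOT a2 XOR ((NOT NOT a1 NAND NOT a2) XOR NOT a2)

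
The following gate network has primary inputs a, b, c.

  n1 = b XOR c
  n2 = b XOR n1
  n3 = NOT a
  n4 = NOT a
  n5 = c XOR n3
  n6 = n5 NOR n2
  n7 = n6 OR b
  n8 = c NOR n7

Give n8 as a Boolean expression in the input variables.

c NOR (((c XOR NOT a) NOR (b XOR (b XOR c))) OR b)

n1 = b XOR c
n2 = b XOR n1 = b XOR (b XOR c)
n3 = NOT a
n5 = c XOR n3 = c XOR NOT a
n6 = n5 NOR n2 = (c XOR NOT a) NOR (b XOR (b XOR c))
n7 = n6 OR b = ((c XOR NOT a) NOR (b XOR (b XOR c))) OR b
n8 = c NOR n7 = c NOR (((c XOR NOT a) NOR (b XOR (b XOR c))) OR b)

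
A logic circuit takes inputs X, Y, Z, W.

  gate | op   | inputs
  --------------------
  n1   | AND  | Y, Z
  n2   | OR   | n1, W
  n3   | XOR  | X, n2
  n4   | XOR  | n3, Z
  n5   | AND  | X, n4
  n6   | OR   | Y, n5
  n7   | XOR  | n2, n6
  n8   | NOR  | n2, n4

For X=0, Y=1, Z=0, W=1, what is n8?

0

n1 = 1 AND 0 = 0
n2 = 0 OR 1 = 1
n3 = 0 XOR 1 = 1
n4 = 1 XOR 0 = 1
n8 = 1 NOR 1 = 0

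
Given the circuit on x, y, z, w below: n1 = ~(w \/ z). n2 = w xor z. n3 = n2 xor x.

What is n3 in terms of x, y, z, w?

(w xor z) xor x

n2 = w xor z
n3 = n2 xor x = (w xor z) xor x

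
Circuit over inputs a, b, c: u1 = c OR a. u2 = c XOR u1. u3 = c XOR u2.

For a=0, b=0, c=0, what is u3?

u1 = 0 OR 0 = 0
u2 = 0 XOR 0 = 0
u3 = 0 XOR 0 = 0

0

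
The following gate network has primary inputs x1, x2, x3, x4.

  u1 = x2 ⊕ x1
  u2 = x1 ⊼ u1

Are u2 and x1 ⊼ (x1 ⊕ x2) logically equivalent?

Yes

u1 = x2 ⊕ x1
u2 = x1 ⊼ u1 = x1 ⊼ (x2 ⊕ x1)
At x1=1, x2=0, x3=0, x4=0: circuit gives 0, formula gives 0.
At x1=0, x2=0, x3=0, x4=0: circuit gives 1, formula gives 1.
Agrees on all 16 inputs.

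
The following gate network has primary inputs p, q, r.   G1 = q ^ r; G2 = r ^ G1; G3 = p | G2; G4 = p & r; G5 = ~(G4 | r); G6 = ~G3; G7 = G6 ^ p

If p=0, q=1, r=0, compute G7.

0

G1 = 1 ^ 0 = 1
G2 = 0 ^ 1 = 1
G3 = 0 | 1 = 1
G6 = ~1 = 0
G7 = 0 ^ 0 = 0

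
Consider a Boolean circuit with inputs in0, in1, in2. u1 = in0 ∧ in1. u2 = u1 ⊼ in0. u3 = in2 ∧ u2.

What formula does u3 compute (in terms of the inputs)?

u1 = in0 ∧ in1
u2 = u1 ⊼ in0 = (in0 ∧ in1) ⊼ in0
u3 = in2 ∧ u2 = in2 ∧ ((in0 ∧ in1) ⊼ in0)

in2 ∧ ((in0 ∧ in1) ⊼ in0)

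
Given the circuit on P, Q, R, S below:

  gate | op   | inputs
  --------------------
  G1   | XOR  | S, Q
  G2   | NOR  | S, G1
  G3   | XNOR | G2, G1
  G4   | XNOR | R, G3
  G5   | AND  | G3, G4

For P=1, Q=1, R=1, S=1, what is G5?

1

G1 = 1 XOR 1 = 0
G2 = 1 NOR 0 = 0
G3 = 0 XNOR 0 = 1
G4 = 1 XNOR 1 = 1
G5 = 1 AND 1 = 1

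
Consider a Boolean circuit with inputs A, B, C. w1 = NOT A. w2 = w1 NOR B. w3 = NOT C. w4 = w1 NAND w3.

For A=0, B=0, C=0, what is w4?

w1 = NOT 0 = 1
w3 = NOT 0 = 1
w4 = 1 NAND 1 = 0

0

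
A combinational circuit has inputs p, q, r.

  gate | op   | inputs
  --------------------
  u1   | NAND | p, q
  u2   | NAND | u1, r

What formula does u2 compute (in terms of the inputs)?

(p NAND q) NAND r

u1 = p NAND q
u2 = u1 NAND r = (p NAND q) NAND r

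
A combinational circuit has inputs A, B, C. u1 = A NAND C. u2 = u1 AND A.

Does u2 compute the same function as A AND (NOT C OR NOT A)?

Yes

u1 = A NAND C
u2 = u1 AND A = (A NAND C) AND A
At A=0, B=0, C=0: circuit gives 0, formula gives 0.
At A=1, B=0, C=0: circuit gives 1, formula gives 1.
Agrees on all 8 inputs.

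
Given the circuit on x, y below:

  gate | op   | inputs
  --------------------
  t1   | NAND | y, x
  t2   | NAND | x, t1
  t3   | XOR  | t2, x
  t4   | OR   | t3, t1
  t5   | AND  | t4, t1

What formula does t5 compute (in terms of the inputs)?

t1 = y NAND x
t2 = x NAND t1 = x NAND (y NAND x)
t3 = t2 XOR x = (x NAND (y NAND x)) XOR x
t4 = t3 OR t1 = ((x NAND (y NAND x)) XOR x) OR (y NAND x)
t5 = t4 AND t1 = (((x NAND (y NAND x)) XOR x) OR (y NAND x)) AND (y NAND x)

(((x NAND (y NAND x)) XOR x) OR (y NAND x)) AND (y NAND x)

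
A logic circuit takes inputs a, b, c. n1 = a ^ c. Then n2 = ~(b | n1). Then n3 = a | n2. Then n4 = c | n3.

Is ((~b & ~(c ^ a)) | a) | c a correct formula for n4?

n1 = a ^ c
n2 = ~(b | n1) = ~(b | (a ^ c))
n3 = a | n2 = a | (~(b | (a ^ c)))
n4 = c | n3 = c | (a | (~(b | (a ^ c))))
At a=0, b=1, c=0: circuit gives 0, formula gives 0.
At a=0, b=0, c=0: circuit gives 1, formula gives 1.
Agrees on all 8 inputs.

Yes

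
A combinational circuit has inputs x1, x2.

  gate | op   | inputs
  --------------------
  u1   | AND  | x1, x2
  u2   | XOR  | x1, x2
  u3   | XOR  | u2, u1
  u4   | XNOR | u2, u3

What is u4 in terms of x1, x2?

u1 = x1 AND x2
u2 = x1 XOR x2
u3 = u2 XOR u1 = (x1 XOR x2) XOR (x1 AND x2)
u4 = u2 XNOR u3 = (x1 XOR x2) XNOR ((x1 XOR x2) XOR (x1 AND x2))

(x1 XOR x2) XNOR ((x1 XOR x2) XOR (x1 AND x2))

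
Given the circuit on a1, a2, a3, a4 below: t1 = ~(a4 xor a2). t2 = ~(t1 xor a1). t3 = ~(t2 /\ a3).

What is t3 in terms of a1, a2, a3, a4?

t1 = ~(a4 xor a2)
t2 = ~(t1 xor a1) = ~((~(a4 xor a2)) xor a1)
t3 = ~(t2 /\ a3) = ~((~((~(a4 xor a2)) xor a1)) /\ a3)

~((~((~(a4 xor a2)) xor a1)) /\ a3)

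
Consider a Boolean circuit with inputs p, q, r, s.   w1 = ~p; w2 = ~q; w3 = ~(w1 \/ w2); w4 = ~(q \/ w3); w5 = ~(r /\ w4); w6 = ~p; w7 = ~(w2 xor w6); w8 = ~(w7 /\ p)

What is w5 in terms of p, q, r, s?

~(r /\ (~(q \/ (~(~p \/ ~q)))))

w1 = ~p
w2 = ~q
w3 = ~(w1 \/ w2) = ~(~p \/ ~q)
w4 = ~(q \/ w3) = ~(q \/ (~(~p \/ ~q)))
w5 = ~(r /\ w4) = ~(r /\ (~(q \/ (~(~p \/ ~q)))))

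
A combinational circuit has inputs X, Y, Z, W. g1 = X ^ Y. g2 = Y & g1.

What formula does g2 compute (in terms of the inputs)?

g1 = X ^ Y
g2 = Y & g1 = Y & (X ^ Y)

Y & (X ^ Y)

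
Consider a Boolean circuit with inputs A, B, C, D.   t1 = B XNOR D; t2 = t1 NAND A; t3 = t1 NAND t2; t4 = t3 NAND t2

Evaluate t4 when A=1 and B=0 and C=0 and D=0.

t1 = 0 XNOR 0 = 1
t2 = 1 NAND 1 = 0
t3 = 1 NAND 0 = 1
t4 = 1 NAND 0 = 1

1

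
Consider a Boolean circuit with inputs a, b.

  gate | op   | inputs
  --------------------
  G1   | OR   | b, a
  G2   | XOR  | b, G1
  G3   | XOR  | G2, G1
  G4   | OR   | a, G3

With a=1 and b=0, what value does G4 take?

1

G1 = 0 OR 1 = 1
G2 = 0 XOR 1 = 1
G3 = 1 XOR 1 = 0
G4 = 1 OR 0 = 1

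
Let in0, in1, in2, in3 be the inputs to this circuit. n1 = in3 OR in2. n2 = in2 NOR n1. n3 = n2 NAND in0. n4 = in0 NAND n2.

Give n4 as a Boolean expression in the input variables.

in0 NAND (in2 NOR (in3 OR in2))

n1 = in3 OR in2
n2 = in2 NOR n1 = in2 NOR (in3 OR in2)
n4 = in0 NAND n2 = in0 NAND (in2 NOR (in3 OR in2))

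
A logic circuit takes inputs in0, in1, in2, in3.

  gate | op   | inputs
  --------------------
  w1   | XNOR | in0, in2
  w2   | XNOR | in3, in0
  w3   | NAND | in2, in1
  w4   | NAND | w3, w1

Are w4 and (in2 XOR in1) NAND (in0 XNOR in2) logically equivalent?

No

w1 = in0 XNOR in2
w3 = in2 NAND in1
w4 = w3 NAND w1 = (in2 NAND in1) NAND (in0 XNOR in2)
At in0=0, in1=0, in2=0, in3=0: circuit gives 0, formula gives 1.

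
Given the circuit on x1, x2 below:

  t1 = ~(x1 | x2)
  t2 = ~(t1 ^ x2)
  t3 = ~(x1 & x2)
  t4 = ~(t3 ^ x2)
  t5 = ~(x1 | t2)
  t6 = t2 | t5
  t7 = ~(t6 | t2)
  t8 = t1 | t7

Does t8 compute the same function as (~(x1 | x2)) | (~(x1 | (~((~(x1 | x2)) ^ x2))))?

t1 = ~(x1 | x2)
t2 = ~(t1 ^ x2) = ~((~(x1 | x2)) ^ x2)
t5 = ~(x1 | t2) = ~(x1 | (~((~(x1 | x2)) ^ x2)))
t6 = t2 | t5 = (~((~(x1 | x2)) ^ x2)) | (~(x1 | (~((~(x1 | x2)) ^ x2))))
t7 = ~(t6 | t2) = ~(((~((~(x1 | x2)) ^ x2)) | (~(x1 | (~((~(x1 | x2)) ^ x2))))) | (~((~(x1 | x2)) ^ x2)))
t8 = t1 | t7 = (~(x1 | x2)) | (~(((~((~(x1 | x2)) ^ x2)) | (~(x1 | (~((~(x1 | x2)) ^ x2))))) | (~((~(x1 | x2)) ^ x2))))
At x1=0, x2=1: circuit gives 0, formula gives 1.

No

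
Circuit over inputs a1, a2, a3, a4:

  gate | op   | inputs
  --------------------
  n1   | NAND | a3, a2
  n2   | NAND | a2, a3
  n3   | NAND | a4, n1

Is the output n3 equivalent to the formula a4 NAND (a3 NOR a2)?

No

n1 = a3 NAND a2
n3 = a4 NAND n1 = a4 NAND (a3 NAND a2)
At a1=0, a2=0, a3=1, a4=1: circuit gives 0, formula gives 1.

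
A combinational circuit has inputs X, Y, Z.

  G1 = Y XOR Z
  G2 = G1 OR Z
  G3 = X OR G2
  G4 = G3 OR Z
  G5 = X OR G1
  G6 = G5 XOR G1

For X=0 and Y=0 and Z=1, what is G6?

0

G1 = 0 XOR 1 = 1
G5 = 0 OR 1 = 1
G6 = 1 XOR 1 = 0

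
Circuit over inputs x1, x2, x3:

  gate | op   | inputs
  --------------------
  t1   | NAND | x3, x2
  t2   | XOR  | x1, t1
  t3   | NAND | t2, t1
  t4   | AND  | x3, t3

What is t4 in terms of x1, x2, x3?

t1 = x3 NAND x2
t2 = x1 XOR t1 = x1 XOR (x3 NAND x2)
t3 = t2 NAND t1 = (x1 XOR (x3 NAND x2)) NAND (x3 NAND x2)
t4 = x3 AND t3 = x3 AND ((x1 XOR (x3 NAND x2)) NAND (x3 NAND x2))

x3 AND ((x1 XOR (x3 NAND x2)) NAND (x3 NAND x2))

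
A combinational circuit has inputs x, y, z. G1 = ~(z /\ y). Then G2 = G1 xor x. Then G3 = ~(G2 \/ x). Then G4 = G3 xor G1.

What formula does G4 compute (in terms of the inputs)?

(~(((~(z /\ y)) xor x) \/ x)) xor (~(z /\ y))

G1 = ~(z /\ y)
G2 = G1 xor x = (~(z /\ y)) xor x
G3 = ~(G2 \/ x) = ~(((~(z /\ y)) xor x) \/ x)
G4 = G3 xor G1 = (~(((~(z /\ y)) xor x) \/ x)) xor (~(z /\ y))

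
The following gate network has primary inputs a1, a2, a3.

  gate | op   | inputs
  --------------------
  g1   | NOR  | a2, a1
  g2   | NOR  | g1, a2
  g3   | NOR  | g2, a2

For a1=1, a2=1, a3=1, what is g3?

0

g1 = 1 NOR 1 = 0
g2 = 0 NOR 1 = 0
g3 = 0 NOR 1 = 0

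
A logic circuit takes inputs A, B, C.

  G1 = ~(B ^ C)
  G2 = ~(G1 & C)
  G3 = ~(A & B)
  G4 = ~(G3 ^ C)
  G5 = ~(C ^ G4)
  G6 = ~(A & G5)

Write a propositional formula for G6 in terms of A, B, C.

G3 = ~(A & B)
G4 = ~(G3 ^ C) = ~((~(A & B)) ^ C)
G5 = ~(C ^ G4) = ~(C ^ (~((~(A & B)) ^ C)))
G6 = ~(A & G5) = ~(A & (~(C ^ (~((~(A & B)) ^ C)))))

~(A & (~(C ^ (~((~(A & B)) ^ C)))))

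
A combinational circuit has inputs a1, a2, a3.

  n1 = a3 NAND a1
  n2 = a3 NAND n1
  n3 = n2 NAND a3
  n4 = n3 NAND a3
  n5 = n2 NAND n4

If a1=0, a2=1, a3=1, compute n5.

1

n1 = 1 NAND 0 = 1
n2 = 1 NAND 1 = 0
n3 = 0 NAND 1 = 1
n4 = 1 NAND 1 = 0
n5 = 0 NAND 0 = 1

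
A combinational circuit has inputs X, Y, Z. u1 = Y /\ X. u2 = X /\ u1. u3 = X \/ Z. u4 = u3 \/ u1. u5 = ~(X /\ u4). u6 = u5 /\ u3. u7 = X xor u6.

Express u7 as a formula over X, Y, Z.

X xor ((~(X /\ ((X \/ Z) \/ (Y /\ X)))) /\ (X \/ Z))

u1 = Y /\ X
u3 = X \/ Z
u4 = u3 \/ u1 = (X \/ Z) \/ (Y /\ X)
u5 = ~(X /\ u4) = ~(X /\ ((X \/ Z) \/ (Y /\ X)))
u6 = u5 /\ u3 = (~(X /\ ((X \/ Z) \/ (Y /\ X)))) /\ (X \/ Z)
u7 = X xor u6 = X xor ((~(X /\ ((X \/ Z) \/ (Y /\ X)))) /\ (X \/ Z))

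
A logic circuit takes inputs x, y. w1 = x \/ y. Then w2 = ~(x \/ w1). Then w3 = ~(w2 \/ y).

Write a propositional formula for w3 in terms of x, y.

w1 = x \/ y
w2 = ~(x \/ w1) = ~(x \/ (x \/ y))
w3 = ~(w2 \/ y) = ~((~(x \/ (x \/ y))) \/ y)

~((~(x \/ (x \/ y))) \/ y)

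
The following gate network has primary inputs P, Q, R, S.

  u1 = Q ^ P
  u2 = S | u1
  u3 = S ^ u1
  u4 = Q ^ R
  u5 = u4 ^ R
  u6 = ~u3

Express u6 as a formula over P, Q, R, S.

~(S ^ (Q ^ P))

u1 = Q ^ P
u3 = S ^ u1 = S ^ (Q ^ P)
u6 = ~u3 = ~(S ^ (Q ^ P))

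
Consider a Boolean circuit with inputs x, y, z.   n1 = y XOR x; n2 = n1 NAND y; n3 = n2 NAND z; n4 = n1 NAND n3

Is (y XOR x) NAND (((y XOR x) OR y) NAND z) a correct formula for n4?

No

n1 = y XOR x
n2 = n1 NAND y = (y XOR x) NAND y
n3 = n2 NAND z = ((y XOR x) NAND y) NAND z
n4 = n1 NAND n3 = (y XOR x) NAND (((y XOR x) NAND y) NAND z)
At x=0, y=1, z=1: circuit gives 0, formula gives 1.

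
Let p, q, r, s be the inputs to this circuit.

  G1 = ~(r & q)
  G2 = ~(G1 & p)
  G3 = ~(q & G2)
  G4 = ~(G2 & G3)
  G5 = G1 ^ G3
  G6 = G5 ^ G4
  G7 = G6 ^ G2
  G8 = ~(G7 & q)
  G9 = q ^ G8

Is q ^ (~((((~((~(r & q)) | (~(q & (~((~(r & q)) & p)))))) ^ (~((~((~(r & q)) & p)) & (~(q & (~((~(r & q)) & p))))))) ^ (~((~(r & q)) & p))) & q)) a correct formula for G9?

G1 = ~(r & q)
G2 = ~(G1 & p) = ~((~(r & q)) & p)
G3 = ~(q & G2) = ~(q & (~((~(r & q)) & p)))
G4 = ~(G2 & G3) = ~((~((~(r & q)) & p)) & (~(q & (~((~(r & q)) & p)))))
G5 = G1 ^ G3 = (~(r & q)) ^ (~(q & (~((~(r & q)) & p))))
G6 = G5 ^ G4 = ((~(r & q)) ^ (~(q & (~((~(r & q)) & p))))) ^ (~((~((~(r & q)) & p)) & (~(q & (~((~(r & q)) & p))))))
G7 = G6 ^ G2 = (((~(r & q)) ^ (~(q & (~((~(r & q)) & p))))) ^ (~((~((~(r & q)) & p)) & (~(q & (~((~(r & q)) & p))))))) ^ (~((~(r & q)) & p))
G8 = ~(G7 & q) = ~(((((~(r & q)) ^ (~(q & (~((~(r & q)) & p))))) ^ (~((~((~(r & q)) & p)) & (~(q & (~((~(r & q)) & p))))))) ^ (~((~(r & q)) & p))) & q)
G9 = q ^ G8 = q ^ (~(((((~(r & q)) ^ (~(q & (~((~(r & q)) & p))))) ^ (~((~((~(r & q)) & p)) & (~(q & (~((~(r & q)) & p))))))) ^ (~((~(r & q)) & p))) & q))
At p=0, q=1, r=0, s=0: circuit gives 1, formula gives 0.

No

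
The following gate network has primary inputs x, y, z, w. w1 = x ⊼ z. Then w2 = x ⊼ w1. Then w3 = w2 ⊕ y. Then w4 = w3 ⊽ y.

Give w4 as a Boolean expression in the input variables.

((x ⊼ (x ⊼ z)) ⊕ y) ⊽ y

w1 = x ⊼ z
w2 = x ⊼ w1 = x ⊼ (x ⊼ z)
w3 = w2 ⊕ y = (x ⊼ (x ⊼ z)) ⊕ y
w4 = w3 ⊽ y = ((x ⊼ (x ⊼ z)) ⊕ y) ⊽ y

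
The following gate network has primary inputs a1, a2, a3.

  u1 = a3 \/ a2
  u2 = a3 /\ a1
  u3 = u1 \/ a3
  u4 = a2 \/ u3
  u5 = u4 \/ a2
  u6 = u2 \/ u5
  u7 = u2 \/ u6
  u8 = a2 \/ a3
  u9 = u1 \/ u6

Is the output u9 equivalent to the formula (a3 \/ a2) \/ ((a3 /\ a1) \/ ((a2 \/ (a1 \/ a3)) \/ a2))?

No

u1 = a3 \/ a2
u2 = a3 /\ a1
u3 = u1 \/ a3 = (a3 \/ a2) \/ a3
u4 = a2 \/ u3 = a2 \/ ((a3 \/ a2) \/ a3)
u5 = u4 \/ a2 = (a2 \/ ((a3 \/ a2) \/ a3)) \/ a2
u6 = u2 \/ u5 = (a3 /\ a1) \/ ((a2 \/ ((a3 \/ a2) \/ a3)) \/ a2)
u9 = u1 \/ u6 = (a3 \/ a2) \/ ((a3 /\ a1) \/ ((a2 \/ ((a3 \/ a2) \/ a3)) \/ a2))
At a1=1, a2=0, a3=0: circuit gives 0, formula gives 1.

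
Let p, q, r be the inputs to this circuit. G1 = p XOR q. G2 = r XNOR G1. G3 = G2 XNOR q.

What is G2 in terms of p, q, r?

G1 = p XOR q
G2 = r XNOR G1 = r XNOR (p XOR q)

r XNOR (p XOR q)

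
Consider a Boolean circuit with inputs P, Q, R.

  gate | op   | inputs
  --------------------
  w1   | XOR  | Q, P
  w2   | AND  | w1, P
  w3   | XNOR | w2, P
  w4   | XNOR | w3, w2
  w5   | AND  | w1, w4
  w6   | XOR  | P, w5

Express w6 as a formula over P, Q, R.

w1 = Q XOR P
w2 = w1 AND P = (Q XOR P) AND P
w3 = w2 XNOR P = ((Q XOR P) AND P) XNOR P
w4 = w3 XNOR w2 = (((Q XOR P) AND P) XNOR P) XNOR ((Q XOR P) AND P)
w5 = w1 AND w4 = (Q XOR P) AND ((((Q XOR P) AND P) XNOR P) XNOR ((Q XOR P) AND P))
w6 = P XOR w5 = P XOR ((Q XOR P) AND ((((Q XOR P) AND P) XNOR P) XNOR ((Q XOR P) AND P)))

P XOR ((Q XOR P) AND ((((Q XOR P) AND P) XNOR P) XNOR ((Q XOR P) AND P)))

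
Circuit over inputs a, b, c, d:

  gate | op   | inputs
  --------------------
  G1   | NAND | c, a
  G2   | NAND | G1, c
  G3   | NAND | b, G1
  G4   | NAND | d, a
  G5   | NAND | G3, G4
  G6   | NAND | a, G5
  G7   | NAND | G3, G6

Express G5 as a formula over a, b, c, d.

(b NAND (c NAND a)) NAND (d NAND a)

G1 = c NAND a
G3 = b NAND G1 = b NAND (c NAND a)
G4 = d NAND a
G5 = G3 NAND G4 = (b NAND (c NAND a)) NAND (d NAND a)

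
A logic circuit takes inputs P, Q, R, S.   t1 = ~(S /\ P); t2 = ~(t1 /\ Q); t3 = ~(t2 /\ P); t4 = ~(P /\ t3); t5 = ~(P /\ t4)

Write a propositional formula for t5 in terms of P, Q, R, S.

~(P /\ (~(P /\ (~((~((~(S /\ P)) /\ Q)) /\ P)))))

t1 = ~(S /\ P)
t2 = ~(t1 /\ Q) = ~((~(S /\ P)) /\ Q)
t3 = ~(t2 /\ P) = ~((~((~(S /\ P)) /\ Q)) /\ P)
t4 = ~(P /\ t3) = ~(P /\ (~((~((~(S /\ P)) /\ Q)) /\ P)))
t5 = ~(P /\ t4) = ~(P /\ (~(P /\ (~((~((~(S /\ P)) /\ Q)) /\ P)))))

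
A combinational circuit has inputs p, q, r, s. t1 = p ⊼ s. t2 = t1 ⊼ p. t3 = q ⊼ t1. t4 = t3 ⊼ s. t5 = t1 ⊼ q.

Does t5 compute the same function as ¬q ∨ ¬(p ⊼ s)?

t1 = p ⊼ s
t5 = t1 ⊼ q = (p ⊼ s) ⊼ q
At p=0, q=1, r=0, s=0: circuit gives 0, formula gives 0.
At p=0, q=0, r=0, s=0: circuit gives 1, formula gives 1.
Agrees on all 16 inputs.

Yes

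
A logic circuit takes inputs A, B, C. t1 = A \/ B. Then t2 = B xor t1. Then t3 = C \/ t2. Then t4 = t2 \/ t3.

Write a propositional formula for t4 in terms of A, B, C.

(B xor (A \/ B)) \/ (C \/ (B xor (A \/ B)))

t1 = A \/ B
t2 = B xor t1 = B xor (A \/ B)
t3 = C \/ t2 = C \/ (B xor (A \/ B))
t4 = t2 \/ t3 = (B xor (A \/ B)) \/ (C \/ (B xor (A \/ B)))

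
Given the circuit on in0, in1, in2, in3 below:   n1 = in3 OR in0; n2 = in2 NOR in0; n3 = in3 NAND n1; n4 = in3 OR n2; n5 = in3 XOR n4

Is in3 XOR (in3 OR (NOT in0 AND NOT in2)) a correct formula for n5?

n2 = in2 NOR in0
n4 = in3 OR n2 = in3 OR (in2 NOR in0)
n5 = in3 XOR n4 = in3 XOR (in3 OR (in2 NOR in0))
At in0=0, in1=0, in2=0, in3=1: circuit gives 0, formula gives 0.
At in0=0, in1=0, in2=0, in3=0: circuit gives 1, formula gives 1.
Agrees on all 16 inputs.

Yes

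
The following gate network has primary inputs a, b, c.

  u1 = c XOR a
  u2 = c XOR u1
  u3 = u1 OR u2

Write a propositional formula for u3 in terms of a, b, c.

u1 = c XOR a
u2 = c XOR u1 = c XOR (c XOR a)
u3 = u1 OR u2 = (c XOR a) OR (c XOR (c XOR a))

(c XOR a) OR (c XOR (c XOR a))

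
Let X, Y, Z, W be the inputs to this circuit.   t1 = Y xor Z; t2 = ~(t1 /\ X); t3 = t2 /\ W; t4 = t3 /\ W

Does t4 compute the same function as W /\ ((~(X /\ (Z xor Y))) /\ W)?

t1 = Y xor Z
t2 = ~(t1 /\ X) = ~((Y xor Z) /\ X)
t3 = t2 /\ W = (~((Y xor Z) /\ X)) /\ W
t4 = t3 /\ W = ((~((Y xor Z) /\ X)) /\ W) /\ W
At X=0, Y=0, Z=0, W=0: circuit gives 0, formula gives 0.
At X=0, Y=0, Z=0, W=1: circuit gives 1, formula gives 1.
Agrees on all 16 inputs.

Yes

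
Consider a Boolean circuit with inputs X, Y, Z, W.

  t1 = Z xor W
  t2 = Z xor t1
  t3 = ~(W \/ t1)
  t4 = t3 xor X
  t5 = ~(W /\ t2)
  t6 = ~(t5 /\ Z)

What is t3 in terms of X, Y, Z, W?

t1 = Z xor W
t3 = ~(W \/ t1) = ~(W \/ (Z xor W))

~(W \/ (Z xor W))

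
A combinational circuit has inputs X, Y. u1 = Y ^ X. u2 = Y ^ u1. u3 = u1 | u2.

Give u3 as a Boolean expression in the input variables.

u1 = Y ^ X
u2 = Y ^ u1 = Y ^ (Y ^ X)
u3 = u1 | u2 = (Y ^ X) | (Y ^ (Y ^ X))

(Y ^ X) | (Y ^ (Y ^ X))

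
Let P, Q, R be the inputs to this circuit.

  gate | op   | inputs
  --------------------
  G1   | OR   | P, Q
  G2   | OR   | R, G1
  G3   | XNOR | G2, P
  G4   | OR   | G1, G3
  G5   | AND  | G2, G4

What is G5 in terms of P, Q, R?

(R OR (P OR Q)) AND ((P OR Q) OR ((R OR (P OR Q)) XNOR P))

G1 = P OR Q
G2 = R OR G1 = R OR (P OR Q)
G3 = G2 XNOR P = (R OR (P OR Q)) XNOR P
G4 = G1 OR G3 = (P OR Q) OR ((R OR (P OR Q)) XNOR P)
G5 = G2 AND G4 = (R OR (P OR Q)) AND ((P OR Q) OR ((R OR (P OR Q)) XNOR P))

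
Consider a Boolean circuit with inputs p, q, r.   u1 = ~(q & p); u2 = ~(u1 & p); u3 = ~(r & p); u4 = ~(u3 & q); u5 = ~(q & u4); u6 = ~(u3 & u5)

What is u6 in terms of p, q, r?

u3 = ~(r & p)
u4 = ~(u3 & q) = ~((~(r & p)) & q)
u5 = ~(q & u4) = ~(q & (~((~(r & p)) & q)))
u6 = ~(u3 & u5) = ~((~(r & p)) & (~(q & (~((~(r & p)) & q)))))

~((~(r & p)) & (~(q & (~((~(r & p)) & q)))))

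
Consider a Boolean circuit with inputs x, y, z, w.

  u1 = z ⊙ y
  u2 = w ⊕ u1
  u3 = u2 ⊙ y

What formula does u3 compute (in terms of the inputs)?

u1 = z ⊙ y
u2 = w ⊕ u1 = w ⊕ (z ⊙ y)
u3 = u2 ⊙ y = (w ⊕ (z ⊙ y)) ⊙ y

(w ⊕ (z ⊙ y)) ⊙ y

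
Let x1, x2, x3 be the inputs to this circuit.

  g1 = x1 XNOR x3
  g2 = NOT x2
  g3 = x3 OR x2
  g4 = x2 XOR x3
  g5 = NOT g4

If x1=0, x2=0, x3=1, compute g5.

0

g4 = 0 XOR 1 = 1
g5 = NOT 1 = 0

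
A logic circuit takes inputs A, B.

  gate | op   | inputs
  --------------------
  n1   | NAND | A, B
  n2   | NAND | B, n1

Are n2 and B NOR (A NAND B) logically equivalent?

No

n1 = A NAND B
n2 = B NAND n1 = B NAND (A NAND B)
At A=0, B=0: circuit gives 1, formula gives 0.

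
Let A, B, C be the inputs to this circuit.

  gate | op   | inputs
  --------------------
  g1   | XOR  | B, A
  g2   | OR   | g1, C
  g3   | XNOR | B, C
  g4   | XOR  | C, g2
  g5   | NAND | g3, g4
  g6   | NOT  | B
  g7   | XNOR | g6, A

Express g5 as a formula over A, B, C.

g1 = B XOR A
g2 = g1 OR C = (B XOR A) OR C
g3 = B XNOR C
g4 = C XOR g2 = C XOR ((B XOR A) OR C)
g5 = g3 NAND g4 = (B XNOR C) NAND (C XOR ((B XOR A) OR C))

(B XNOR C) NAND (C XOR ((B XOR A) OR C))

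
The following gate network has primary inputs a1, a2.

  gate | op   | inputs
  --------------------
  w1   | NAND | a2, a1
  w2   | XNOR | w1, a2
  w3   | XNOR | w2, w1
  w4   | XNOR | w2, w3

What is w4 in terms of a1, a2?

((a2 NAND a1) XNOR a2) XNOR (((a2 NAND a1) XNOR a2) XNOR (a2 NAND a1))

w1 = a2 NAND a1
w2 = w1 XNOR a2 = (a2 NAND a1) XNOR a2
w3 = w2 XNOR w1 = ((a2 NAND a1) XNOR a2) XNOR (a2 NAND a1)
w4 = w2 XNOR w3 = ((a2 NAND a1) XNOR a2) XNOR (((a2 NAND a1) XNOR a2) XNOR (a2 NAND a1))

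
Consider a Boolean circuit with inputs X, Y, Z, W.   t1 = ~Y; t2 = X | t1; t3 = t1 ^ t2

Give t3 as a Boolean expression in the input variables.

t1 = ~Y
t2 = X | t1 = X | ~Y
t3 = t1 ^ t2 = ~Y ^ (X | ~Y)

~Y ^ (X | ~Y)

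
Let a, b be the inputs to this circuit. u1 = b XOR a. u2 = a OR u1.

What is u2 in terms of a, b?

a OR (b XOR a)

u1 = b XOR a
u2 = a OR u1 = a OR (b XOR a)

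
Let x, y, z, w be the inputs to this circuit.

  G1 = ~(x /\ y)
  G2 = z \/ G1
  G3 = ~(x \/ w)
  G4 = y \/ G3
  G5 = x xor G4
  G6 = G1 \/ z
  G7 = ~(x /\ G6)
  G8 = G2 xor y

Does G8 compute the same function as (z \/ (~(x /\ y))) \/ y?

No

G1 = ~(x /\ y)
G2 = z \/ G1 = z \/ (~(x /\ y))
G8 = G2 xor y = (z \/ (~(x /\ y))) xor y
At x=0, y=1, z=0, w=0: circuit gives 0, formula gives 1.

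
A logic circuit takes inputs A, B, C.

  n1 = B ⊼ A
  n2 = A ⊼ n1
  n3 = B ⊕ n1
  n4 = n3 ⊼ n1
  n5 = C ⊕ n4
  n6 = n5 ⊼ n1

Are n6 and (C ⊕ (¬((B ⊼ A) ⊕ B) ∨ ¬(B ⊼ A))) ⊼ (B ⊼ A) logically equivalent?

n1 = B ⊼ A
n3 = B ⊕ n1 = B ⊕ (B ⊼ A)
n4 = n3 ⊼ n1 = (B ⊕ (B ⊼ A)) ⊼ (B ⊼ A)
n5 = C ⊕ n4 = C ⊕ ((B ⊕ (B ⊼ A)) ⊼ (B ⊼ A))
n6 = n5 ⊼ n1 = (C ⊕ ((B ⊕ (B ⊼ A)) ⊼ (B ⊼ A))) ⊼ (B ⊼ A)
At A=0, B=0, C=1: circuit gives 0, formula gives 0.
At A=0, B=0, C=0: circuit gives 1, formula gives 1.
Agrees on all 8 inputs.

Yes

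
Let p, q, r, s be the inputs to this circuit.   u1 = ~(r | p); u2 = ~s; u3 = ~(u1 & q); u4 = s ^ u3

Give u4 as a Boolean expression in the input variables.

u1 = ~(r | p)
u3 = ~(u1 & q) = ~((~(r | p)) & q)
u4 = s ^ u3 = s ^ (~((~(r | p)) & q))

s ^ (~((~(r | p)) & q))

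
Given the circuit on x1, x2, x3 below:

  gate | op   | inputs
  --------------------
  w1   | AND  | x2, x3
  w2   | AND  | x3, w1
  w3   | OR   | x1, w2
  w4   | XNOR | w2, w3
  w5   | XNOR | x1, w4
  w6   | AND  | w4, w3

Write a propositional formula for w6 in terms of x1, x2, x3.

((x3 AND (x2 AND x3)) XNOR (x1 OR (x3 AND (x2 AND x3)))) AND (x1 OR (x3 AND (x2 AND x3)))

w1 = x2 AND x3
w2 = x3 AND w1 = x3 AND (x2 AND x3)
w3 = x1 OR w2 = x1 OR (x3 AND (x2 AND x3))
w4 = w2 XNOR w3 = (x3 AND (x2 AND x3)) XNOR (x1 OR (x3 AND (x2 AND x3)))
w6 = w4 AND w3 = ((x3 AND (x2 AND x3)) XNOR (x1 OR (x3 AND (x2 AND x3)))) AND (x1 OR (x3 AND (x2 AND x3)))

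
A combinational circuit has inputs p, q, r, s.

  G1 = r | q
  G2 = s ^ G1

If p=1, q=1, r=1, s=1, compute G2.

G1 = 1 | 1 = 1
G2 = 1 ^ 1 = 0

0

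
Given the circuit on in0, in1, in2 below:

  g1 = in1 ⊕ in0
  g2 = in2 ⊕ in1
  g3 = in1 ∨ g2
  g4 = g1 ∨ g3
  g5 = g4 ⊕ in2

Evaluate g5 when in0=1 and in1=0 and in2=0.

g1 = 0 ⊕ 1 = 1
g2 = 0 ⊕ 0 = 0
g3 = 0 ∨ 0 = 0
g4 = 1 ∨ 0 = 1
g5 = 1 ⊕ 0 = 1

1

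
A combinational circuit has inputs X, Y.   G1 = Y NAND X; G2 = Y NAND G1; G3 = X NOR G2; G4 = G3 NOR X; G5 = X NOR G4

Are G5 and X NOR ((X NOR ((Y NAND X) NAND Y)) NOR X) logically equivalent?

Yes

G1 = Y NAND X
G2 = Y NAND G1 = Y NAND (Y NAND X)
G3 = X NOR G2 = X NOR (Y NAND (Y NAND X))
G4 = G3 NOR X = (X NOR (Y NAND (Y NAND X))) NOR X
G5 = X NOR G4 = X NOR ((X NOR (Y NAND (Y NAND X))) NOR X)
At X=0, Y=0: circuit gives 0, formula gives 0.
At X=0, Y=1: circuit gives 1, formula gives 1.
Agrees on all 4 inputs.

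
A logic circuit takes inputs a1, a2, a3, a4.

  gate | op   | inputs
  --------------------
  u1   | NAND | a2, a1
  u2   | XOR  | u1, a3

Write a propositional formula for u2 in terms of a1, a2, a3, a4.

u1 = a2 NAND a1
u2 = u1 XOR a3 = (a2 NAND a1) XOR a3

(a2 NAND a1) XOR a3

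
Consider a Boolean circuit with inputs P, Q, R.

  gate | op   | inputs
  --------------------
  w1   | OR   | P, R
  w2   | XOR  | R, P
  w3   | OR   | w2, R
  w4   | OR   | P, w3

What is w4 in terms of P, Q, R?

P OR ((R XOR P) OR R)

w2 = R XOR P
w3 = w2 OR R = (R XOR P) OR R
w4 = P OR w3 = P OR ((R XOR P) OR R)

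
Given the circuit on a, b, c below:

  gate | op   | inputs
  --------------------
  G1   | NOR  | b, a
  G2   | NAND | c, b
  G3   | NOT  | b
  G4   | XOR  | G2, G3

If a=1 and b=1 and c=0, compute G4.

1

G2 = 0 NAND 1 = 1
G3 = NOT 1 = 0
G4 = 1 XOR 0 = 1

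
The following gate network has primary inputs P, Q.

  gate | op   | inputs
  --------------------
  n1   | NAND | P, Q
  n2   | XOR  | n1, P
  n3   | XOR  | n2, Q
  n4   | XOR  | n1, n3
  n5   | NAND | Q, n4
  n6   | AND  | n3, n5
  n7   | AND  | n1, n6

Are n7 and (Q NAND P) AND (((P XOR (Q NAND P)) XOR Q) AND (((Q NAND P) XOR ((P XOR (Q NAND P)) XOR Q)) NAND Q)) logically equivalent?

Yes

n1 = P NAND Q
n2 = n1 XOR P = (P NAND Q) XOR P
n3 = n2 XOR Q = ((P NAND Q) XOR P) XOR Q
n4 = n1 XOR n3 = (P NAND Q) XOR (((P NAND Q) XOR P) XOR Q)
n5 = Q NAND n4 = Q NAND ((P NAND Q) XOR (((P NAND Q) XOR P) XOR Q))
n6 = n3 AND n5 = (((P NAND Q) XOR P) XOR Q) AND (Q NAND ((P NAND Q) XOR (((P NAND Q) XOR P) XOR Q)))
n7 = n1 AND n6 = (P NAND Q) AND ((((P NAND Q) XOR P) XOR Q) AND (Q NAND ((P NAND Q) XOR (((P NAND Q) XOR P) XOR Q))))
At P=0, Q=1: circuit gives 0, formula gives 0.
At P=0, Q=0: circuit gives 1, formula gives 1.
Agrees on all 4 inputs.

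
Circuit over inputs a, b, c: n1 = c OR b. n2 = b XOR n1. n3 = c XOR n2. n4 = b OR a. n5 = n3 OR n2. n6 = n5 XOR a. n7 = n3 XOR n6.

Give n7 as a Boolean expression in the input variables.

n1 = c OR b
n2 = b XOR n1 = b XOR (c OR b)
n3 = c XOR n2 = c XOR (b XOR (c OR b))
n5 = n3 OR n2 = (c XOR (b XOR (c OR b))) OR (b XOR (c OR b))
n6 = n5 XOR a = ((c XOR (b XOR (c OR b))) OR (b XOR (c OR b))) XOR a
n7 = n3 XOR n6 = (c XOR (b XOR (c OR b))) XOR (((c XOR (b XOR (c OR b))) OR (b XOR (c OR b))) XOR a)

(c XOR (b XOR (c OR b))) XOR (((c XOR (b XOR (c OR b))) OR (b XOR (c OR b))) XOR a)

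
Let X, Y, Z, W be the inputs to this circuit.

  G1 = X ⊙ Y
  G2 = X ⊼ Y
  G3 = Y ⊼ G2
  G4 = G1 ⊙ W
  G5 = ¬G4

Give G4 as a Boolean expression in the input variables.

(X ⊙ Y) ⊙ W

G1 = X ⊙ Y
G4 = G1 ⊙ W = (X ⊙ Y) ⊙ W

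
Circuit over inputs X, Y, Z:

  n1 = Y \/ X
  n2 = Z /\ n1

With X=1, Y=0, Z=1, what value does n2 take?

n1 = 0 \/ 1 = 1
n2 = 1 /\ 1 = 1

1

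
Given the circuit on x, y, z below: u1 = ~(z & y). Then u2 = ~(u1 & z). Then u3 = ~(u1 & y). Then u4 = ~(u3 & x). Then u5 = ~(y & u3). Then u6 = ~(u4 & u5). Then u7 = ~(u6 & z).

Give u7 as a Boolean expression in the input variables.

u1 = ~(z & y)
u3 = ~(u1 & y) = ~((~(z & y)) & y)
u4 = ~(u3 & x) = ~((~((~(z & y)) & y)) & x)
u5 = ~(y & u3) = ~(y & (~((~(z & y)) & y)))
u6 = ~(u4 & u5) = ~((~((~((~(z & y)) & y)) & x)) & (~(y & (~((~(z & y)) & y)))))
u7 = ~(u6 & z) = ~((~((~((~((~(z & y)) & y)) & x)) & (~(y & (~((~(z & y)) & y)))))) & z)

~((~((~((~((~(z & y)) & y)) & x)) & (~(y & (~((~(z & y)) & y)))))) & z)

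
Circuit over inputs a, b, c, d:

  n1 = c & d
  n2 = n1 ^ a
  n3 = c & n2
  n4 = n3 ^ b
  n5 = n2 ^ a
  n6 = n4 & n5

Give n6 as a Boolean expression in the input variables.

((c & ((c & d) ^ a)) ^ b) & (((c & d) ^ a) ^ a)

n1 = c & d
n2 = n1 ^ a = (c & d) ^ a
n3 = c & n2 = c & ((c & d) ^ a)
n4 = n3 ^ b = (c & ((c & d) ^ a)) ^ b
n5 = n2 ^ a = ((c & d) ^ a) ^ a
n6 = n4 & n5 = ((c & ((c & d) ^ a)) ^ b) & (((c & d) ^ a) ^ a)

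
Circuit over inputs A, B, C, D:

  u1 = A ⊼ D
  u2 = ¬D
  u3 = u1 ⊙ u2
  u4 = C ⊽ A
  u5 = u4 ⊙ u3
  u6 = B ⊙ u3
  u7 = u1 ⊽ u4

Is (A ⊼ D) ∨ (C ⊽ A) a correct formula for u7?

u1 = A ⊼ D
u4 = C ⊽ A
u7 = u1 ⊽ u4 = (A ⊼ D) ⊽ (C ⊽ A)
At A=0, B=0, C=0, D=0: circuit gives 0, formula gives 1.

No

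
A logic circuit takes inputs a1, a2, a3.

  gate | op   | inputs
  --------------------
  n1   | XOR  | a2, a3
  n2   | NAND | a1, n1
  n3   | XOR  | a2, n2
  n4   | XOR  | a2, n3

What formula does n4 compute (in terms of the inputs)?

n1 = a2 XOR a3
n2 = a1 NAND n1 = a1 NAND (a2 XOR a3)
n3 = a2 XOR n2 = a2 XOR (a1 NAND (a2 XOR a3))
n4 = a2 XOR n3 = a2 XOR (a2 XOR (a1 NAND (a2 XOR a3)))

a2 XOR (a2 XOR (a1 NAND (a2 XOR a3)))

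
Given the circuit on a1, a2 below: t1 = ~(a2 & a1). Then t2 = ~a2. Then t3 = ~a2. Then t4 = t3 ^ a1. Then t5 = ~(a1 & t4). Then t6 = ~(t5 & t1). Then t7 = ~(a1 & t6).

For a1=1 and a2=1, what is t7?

t1 = ~(1 & 1) = 0
t3 = ~1 = 0
t4 = 0 ^ 1 = 1
t5 = ~(1 & 1) = 0
t6 = ~(0 & 0) = 1
t7 = ~(1 & 1) = 0

0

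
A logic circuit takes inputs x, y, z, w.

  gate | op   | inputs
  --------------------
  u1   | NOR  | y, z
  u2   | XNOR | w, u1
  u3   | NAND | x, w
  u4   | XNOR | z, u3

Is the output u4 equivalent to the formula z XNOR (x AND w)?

u3 = x NAND w
u4 = z XNOR u3 = z XNOR (x NAND w)
At x=0, y=0, z=0, w=0: circuit gives 0, formula gives 1.

No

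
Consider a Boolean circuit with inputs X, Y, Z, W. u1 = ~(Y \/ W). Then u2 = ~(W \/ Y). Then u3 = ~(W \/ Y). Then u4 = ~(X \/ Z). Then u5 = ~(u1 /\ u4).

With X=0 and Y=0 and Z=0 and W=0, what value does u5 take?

u1 = ~(0 \/ 0) = 1
u4 = ~(0 \/ 0) = 1
u5 = ~(1 /\ 1) = 0

0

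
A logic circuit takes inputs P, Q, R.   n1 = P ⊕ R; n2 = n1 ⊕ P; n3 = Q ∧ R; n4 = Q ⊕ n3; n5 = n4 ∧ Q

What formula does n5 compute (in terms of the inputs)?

(Q ⊕ (Q ∧ R)) ∧ Q

n3 = Q ∧ R
n4 = Q ⊕ n3 = Q ⊕ (Q ∧ R)
n5 = n4 ∧ Q = (Q ⊕ (Q ∧ R)) ∧ Q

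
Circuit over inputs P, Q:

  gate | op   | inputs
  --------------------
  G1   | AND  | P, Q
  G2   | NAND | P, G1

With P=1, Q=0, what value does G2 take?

G1 = 1 AND 0 = 0
G2 = 1 NAND 0 = 1

1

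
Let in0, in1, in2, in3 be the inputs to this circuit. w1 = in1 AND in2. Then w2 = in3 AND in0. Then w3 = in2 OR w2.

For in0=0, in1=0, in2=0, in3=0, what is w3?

w2 = 0 AND 0 = 0
w3 = 0 OR 0 = 0

0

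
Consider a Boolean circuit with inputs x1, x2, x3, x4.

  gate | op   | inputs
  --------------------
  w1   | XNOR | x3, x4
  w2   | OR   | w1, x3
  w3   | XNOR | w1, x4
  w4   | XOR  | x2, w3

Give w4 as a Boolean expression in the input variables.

x2 XOR ((x3 XNOR x4) XNOR x4)

w1 = x3 XNOR x4
w3 = w1 XNOR x4 = (x3 XNOR x4) XNOR x4
w4 = x2 XOR w3 = x2 XOR ((x3 XNOR x4) XNOR x4)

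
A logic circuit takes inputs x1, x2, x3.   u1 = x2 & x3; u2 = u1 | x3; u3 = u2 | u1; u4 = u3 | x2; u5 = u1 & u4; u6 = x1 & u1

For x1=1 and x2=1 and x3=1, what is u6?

1

u1 = 1 & 1 = 1
u6 = 1 & 1 = 1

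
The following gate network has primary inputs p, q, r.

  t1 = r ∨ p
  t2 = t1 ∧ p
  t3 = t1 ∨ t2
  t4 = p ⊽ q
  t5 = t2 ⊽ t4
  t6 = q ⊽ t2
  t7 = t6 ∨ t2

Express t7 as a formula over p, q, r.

(q ⊽ ((r ∨ p) ∧ p)) ∨ ((r ∨ p) ∧ p)

t1 = r ∨ p
t2 = t1 ∧ p = (r ∨ p) ∧ p
t6 = q ⊽ t2 = q ⊽ ((r ∨ p) ∧ p)
t7 = t6 ∨ t2 = (q ⊽ ((r ∨ p) ∧ p)) ∨ ((r ∨ p) ∧ p)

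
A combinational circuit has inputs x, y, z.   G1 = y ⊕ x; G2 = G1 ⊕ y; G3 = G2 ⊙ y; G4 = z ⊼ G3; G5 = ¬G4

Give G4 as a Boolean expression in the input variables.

z ⊼ (((y ⊕ x) ⊕ y) ⊙ y)

G1 = y ⊕ x
G2 = G1 ⊕ y = (y ⊕ x) ⊕ y
G3 = G2 ⊙ y = ((y ⊕ x) ⊕ y) ⊙ y
G4 = z ⊼ G3 = z ⊼ (((y ⊕ x) ⊕ y) ⊙ y)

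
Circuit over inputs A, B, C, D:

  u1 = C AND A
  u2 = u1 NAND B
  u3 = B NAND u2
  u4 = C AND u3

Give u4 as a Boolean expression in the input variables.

C AND (B NAND ((C AND A) NAND B))

u1 = C AND A
u2 = u1 NAND B = (C AND A) NAND B
u3 = B NAND u2 = B NAND ((C AND A) NAND B)
u4 = C AND u3 = C AND (B NAND ((C AND A) NAND B))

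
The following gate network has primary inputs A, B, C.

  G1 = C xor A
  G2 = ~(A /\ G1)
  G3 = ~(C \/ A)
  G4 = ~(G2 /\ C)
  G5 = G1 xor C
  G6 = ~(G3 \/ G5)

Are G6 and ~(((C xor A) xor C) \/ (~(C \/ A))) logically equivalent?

G1 = C xor A
G3 = ~(C \/ A)
G5 = G1 xor C = (C xor A) xor C
G6 = ~(G3 \/ G5) = ~((~(C \/ A)) \/ ((C xor A) xor C))
At A=0, B=0, C=0: circuit gives 0, formula gives 0.
At A=0, B=0, C=1: circuit gives 1, formula gives 1.
Agrees on all 8 inputs.

Yes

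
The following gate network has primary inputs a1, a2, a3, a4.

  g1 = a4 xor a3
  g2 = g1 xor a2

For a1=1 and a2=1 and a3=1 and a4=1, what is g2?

1

g1 = 1 xor 1 = 0
g2 = 0 xor 1 = 1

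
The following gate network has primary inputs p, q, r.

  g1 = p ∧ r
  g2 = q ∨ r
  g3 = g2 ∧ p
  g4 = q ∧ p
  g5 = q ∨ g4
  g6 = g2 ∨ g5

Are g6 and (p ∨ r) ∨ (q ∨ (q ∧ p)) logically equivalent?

g2 = q ∨ r
g4 = q ∧ p
g5 = q ∨ g4 = q ∨ (q ∧ p)
g6 = g2 ∨ g5 = (q ∨ r) ∨ (q ∨ (q ∧ p))
At p=1, q=0, r=0: circuit gives 0, formula gives 1.

No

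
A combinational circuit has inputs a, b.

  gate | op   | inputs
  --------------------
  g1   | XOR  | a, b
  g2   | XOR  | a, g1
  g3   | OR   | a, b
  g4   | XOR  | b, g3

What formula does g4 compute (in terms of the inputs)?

b XOR (a OR b)

g3 = a OR b
g4 = b XOR g3 = b XOR (a OR b)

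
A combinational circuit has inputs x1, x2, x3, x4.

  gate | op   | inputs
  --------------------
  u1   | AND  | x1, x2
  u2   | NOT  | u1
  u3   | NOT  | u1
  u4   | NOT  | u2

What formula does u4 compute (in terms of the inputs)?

u1 = x1 AND x2
u2 = NOT u1 = NOT (x1 AND x2)
u4 = NOT u2 = NOT NOT (x1 AND x2)

NOT NOT (x1 AND x2)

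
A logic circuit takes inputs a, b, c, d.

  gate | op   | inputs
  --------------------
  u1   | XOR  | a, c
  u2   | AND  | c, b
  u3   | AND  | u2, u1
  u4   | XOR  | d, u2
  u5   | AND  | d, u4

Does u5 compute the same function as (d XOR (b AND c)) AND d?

Yes

u2 = c AND b
u4 = d XOR u2 = d XOR (c AND b)
u5 = d AND u4 = d AND (d XOR (c AND b))
At a=0, b=0, c=0, d=0: circuit gives 0, formula gives 0.
At a=0, b=0, c=0, d=1: circuit gives 1, formula gives 1.
Agrees on all 16 inputs.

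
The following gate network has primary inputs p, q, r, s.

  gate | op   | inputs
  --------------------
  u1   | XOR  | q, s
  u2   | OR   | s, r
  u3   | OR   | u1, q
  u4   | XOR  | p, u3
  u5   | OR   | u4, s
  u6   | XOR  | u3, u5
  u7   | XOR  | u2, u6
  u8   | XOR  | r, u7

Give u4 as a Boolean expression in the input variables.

u1 = q XOR s
u3 = u1 OR q = (q XOR s) OR q
u4 = p XOR u3 = p XOR ((q XOR s) OR q)

p XOR ((q XOR s) OR q)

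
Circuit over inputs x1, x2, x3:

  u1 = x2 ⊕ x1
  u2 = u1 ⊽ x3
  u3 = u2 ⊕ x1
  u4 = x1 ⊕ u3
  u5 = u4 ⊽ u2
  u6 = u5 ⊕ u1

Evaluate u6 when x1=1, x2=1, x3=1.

u1 = 1 ⊕ 1 = 0
u2 = 0 ⊽ 1 = 0
u3 = 0 ⊕ 1 = 1
u4 = 1 ⊕ 1 = 0
u5 = 0 ⊽ 0 = 1
u6 = 1 ⊕ 0 = 1

1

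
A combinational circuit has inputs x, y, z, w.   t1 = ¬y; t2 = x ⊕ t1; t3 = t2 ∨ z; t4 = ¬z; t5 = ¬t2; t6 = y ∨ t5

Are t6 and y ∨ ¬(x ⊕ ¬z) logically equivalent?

No

t1 = ¬y
t2 = x ⊕ t1 = x ⊕ ¬y
t5 = ¬t2 = ¬(x ⊕ ¬y)
t6 = y ∨ t5 = y ∨ ¬(x ⊕ ¬y)
At x=0, y=0, z=1, w=0: circuit gives 0, formula gives 1.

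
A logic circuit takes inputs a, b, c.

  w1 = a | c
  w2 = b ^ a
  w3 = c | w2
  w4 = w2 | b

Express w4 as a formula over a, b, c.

w2 = b ^ a
w4 = w2 | b = (b ^ a) | b

(b ^ a) | b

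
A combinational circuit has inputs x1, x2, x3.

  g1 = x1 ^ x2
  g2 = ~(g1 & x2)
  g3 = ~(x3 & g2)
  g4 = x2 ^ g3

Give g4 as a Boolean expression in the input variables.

g1 = x1 ^ x2
g2 = ~(g1 & x2) = ~((x1 ^ x2) & x2)
g3 = ~(x3 & g2) = ~(x3 & (~((x1 ^ x2) & x2)))
g4 = x2 ^ g3 = x2 ^ (~(x3 & (~((x1 ^ x2) & x2))))

x2 ^ (~(x3 & (~((x1 ^ x2) & x2))))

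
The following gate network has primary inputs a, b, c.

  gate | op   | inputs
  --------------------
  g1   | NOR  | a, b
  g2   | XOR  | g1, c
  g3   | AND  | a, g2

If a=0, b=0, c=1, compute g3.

g1 = 0 NOR 0 = 1
g2 = 1 XOR 1 = 0
g3 = 0 AND 0 = 0

0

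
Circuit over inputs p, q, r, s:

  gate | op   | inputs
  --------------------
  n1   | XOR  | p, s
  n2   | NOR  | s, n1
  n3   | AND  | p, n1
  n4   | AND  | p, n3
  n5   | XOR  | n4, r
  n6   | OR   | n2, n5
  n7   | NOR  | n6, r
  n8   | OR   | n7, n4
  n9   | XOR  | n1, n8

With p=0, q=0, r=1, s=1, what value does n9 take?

n1 = 0 XOR 1 = 1
n2 = 1 NOR 1 = 0
n3 = 0 AND 1 = 0
n4 = 0 AND 0 = 0
n5 = 0 XOR 1 = 1
n6 = 0 OR 1 = 1
n7 = 1 NOR 1 = 0
n8 = 0 OR 0 = 0
n9 = 1 XOR 0 = 1

1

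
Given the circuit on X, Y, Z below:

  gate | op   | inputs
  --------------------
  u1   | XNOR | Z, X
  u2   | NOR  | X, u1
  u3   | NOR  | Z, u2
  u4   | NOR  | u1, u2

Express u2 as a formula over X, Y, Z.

u1 = Z XNOR X
u2 = X NOR u1 = X NOR (Z XNOR X)

X NOR (Z XNOR X)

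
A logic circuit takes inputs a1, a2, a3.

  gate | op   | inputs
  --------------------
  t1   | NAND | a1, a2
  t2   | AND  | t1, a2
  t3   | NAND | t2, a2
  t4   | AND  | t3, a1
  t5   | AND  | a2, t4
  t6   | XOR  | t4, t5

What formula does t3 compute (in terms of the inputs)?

((a1 NAND a2) AND a2) NAND a2

t1 = a1 NAND a2
t2 = t1 AND a2 = (a1 NAND a2) AND a2
t3 = t2 NAND a2 = ((a1 NAND a2) AND a2) NAND a2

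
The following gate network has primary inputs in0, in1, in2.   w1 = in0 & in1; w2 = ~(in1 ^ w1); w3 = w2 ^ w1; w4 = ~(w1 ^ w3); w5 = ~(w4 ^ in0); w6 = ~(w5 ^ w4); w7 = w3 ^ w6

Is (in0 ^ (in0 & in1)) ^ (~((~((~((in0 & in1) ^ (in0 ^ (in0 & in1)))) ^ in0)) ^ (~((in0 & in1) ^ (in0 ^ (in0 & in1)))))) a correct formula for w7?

No

w1 = in0 & in1
w2 = ~(in1 ^ w1) = ~(in1 ^ (in0 & in1))
w3 = w2 ^ w1 = (~(in1 ^ (in0 & in1))) ^ (in0 & in1)
w4 = ~(w1 ^ w3) = ~((in0 & in1) ^ ((~(in1 ^ (in0 & in1))) ^ (in0 & in1)))
w5 = ~(w4 ^ in0) = ~((~((in0 & in1) ^ ((~(in1 ^ (in0 & in1))) ^ (in0 & in1)))) ^ in0)
w6 = ~(w5 ^ w4) = ~((~((~((in0 & in1) ^ ((~(in1 ^ (in0 & in1))) ^ (in0 & in1)))) ^ in0)) ^ (~((in0 & in1) ^ ((~(in1 ^ (in0 & in1))) ^ (in0 & in1)))))
w7 = w3 ^ w6 = ((~(in1 ^ (in0 & in1))) ^ (in0 & in1)) ^ (~((~((~((in0 & in1) ^ ((~(in1 ^ (in0 & in1))) ^ (in0 & in1)))) ^ in0)) ^ (~((in0 & in1) ^ ((~(in1 ^ (in0 & in1))) ^ (in0 & in1))))))
At in0=0, in1=0, in2=0: circuit gives 1, formula gives 0.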